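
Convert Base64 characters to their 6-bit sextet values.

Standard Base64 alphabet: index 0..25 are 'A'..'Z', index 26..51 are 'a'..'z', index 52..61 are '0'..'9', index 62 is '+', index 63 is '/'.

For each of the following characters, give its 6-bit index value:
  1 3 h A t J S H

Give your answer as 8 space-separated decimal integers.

'1': 0..9 range, 52 + ord('1') − ord('0') = 53
'3': 0..9 range, 52 + ord('3') − ord('0') = 55
'h': a..z range, 26 + ord('h') − ord('a') = 33
'A': A..Z range, ord('A') − ord('A') = 0
't': a..z range, 26 + ord('t') − ord('a') = 45
'J': A..Z range, ord('J') − ord('A') = 9
'S': A..Z range, ord('S') − ord('A') = 18
'H': A..Z range, ord('H') − ord('A') = 7

Answer: 53 55 33 0 45 9 18 7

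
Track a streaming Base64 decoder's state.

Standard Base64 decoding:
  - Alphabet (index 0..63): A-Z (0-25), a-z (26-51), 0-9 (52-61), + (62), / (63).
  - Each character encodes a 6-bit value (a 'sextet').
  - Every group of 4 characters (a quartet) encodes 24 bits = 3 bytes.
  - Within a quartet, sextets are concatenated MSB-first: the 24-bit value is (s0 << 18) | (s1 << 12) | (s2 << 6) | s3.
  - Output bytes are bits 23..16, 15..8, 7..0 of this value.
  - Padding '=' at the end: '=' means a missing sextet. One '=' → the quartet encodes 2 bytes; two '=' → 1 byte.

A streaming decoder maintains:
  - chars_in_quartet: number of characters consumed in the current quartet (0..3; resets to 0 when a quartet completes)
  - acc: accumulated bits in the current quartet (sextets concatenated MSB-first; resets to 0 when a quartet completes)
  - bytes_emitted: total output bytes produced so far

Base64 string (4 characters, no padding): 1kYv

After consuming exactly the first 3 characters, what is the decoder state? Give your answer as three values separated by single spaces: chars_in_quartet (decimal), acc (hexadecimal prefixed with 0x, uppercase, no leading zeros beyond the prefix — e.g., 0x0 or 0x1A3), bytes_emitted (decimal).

After char 0 ('1'=53): chars_in_quartet=1 acc=0x35 bytes_emitted=0
After char 1 ('k'=36): chars_in_quartet=2 acc=0xD64 bytes_emitted=0
After char 2 ('Y'=24): chars_in_quartet=3 acc=0x35918 bytes_emitted=0

Answer: 3 0x35918 0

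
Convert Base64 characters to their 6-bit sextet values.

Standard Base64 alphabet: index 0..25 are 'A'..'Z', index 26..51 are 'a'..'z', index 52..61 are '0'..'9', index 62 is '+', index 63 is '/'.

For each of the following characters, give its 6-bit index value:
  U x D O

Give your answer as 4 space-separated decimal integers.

Answer: 20 49 3 14

Derivation:
'U': A..Z range, ord('U') − ord('A') = 20
'x': a..z range, 26 + ord('x') − ord('a') = 49
'D': A..Z range, ord('D') − ord('A') = 3
'O': A..Z range, ord('O') − ord('A') = 14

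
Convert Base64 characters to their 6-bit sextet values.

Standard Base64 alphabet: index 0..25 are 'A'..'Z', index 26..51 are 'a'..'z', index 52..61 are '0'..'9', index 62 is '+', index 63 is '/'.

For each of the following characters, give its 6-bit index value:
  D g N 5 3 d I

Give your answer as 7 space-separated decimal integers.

Answer: 3 32 13 57 55 29 8

Derivation:
'D': A..Z range, ord('D') − ord('A') = 3
'g': a..z range, 26 + ord('g') − ord('a') = 32
'N': A..Z range, ord('N') − ord('A') = 13
'5': 0..9 range, 52 + ord('5') − ord('0') = 57
'3': 0..9 range, 52 + ord('3') − ord('0') = 55
'd': a..z range, 26 + ord('d') − ord('a') = 29
'I': A..Z range, ord('I') − ord('A') = 8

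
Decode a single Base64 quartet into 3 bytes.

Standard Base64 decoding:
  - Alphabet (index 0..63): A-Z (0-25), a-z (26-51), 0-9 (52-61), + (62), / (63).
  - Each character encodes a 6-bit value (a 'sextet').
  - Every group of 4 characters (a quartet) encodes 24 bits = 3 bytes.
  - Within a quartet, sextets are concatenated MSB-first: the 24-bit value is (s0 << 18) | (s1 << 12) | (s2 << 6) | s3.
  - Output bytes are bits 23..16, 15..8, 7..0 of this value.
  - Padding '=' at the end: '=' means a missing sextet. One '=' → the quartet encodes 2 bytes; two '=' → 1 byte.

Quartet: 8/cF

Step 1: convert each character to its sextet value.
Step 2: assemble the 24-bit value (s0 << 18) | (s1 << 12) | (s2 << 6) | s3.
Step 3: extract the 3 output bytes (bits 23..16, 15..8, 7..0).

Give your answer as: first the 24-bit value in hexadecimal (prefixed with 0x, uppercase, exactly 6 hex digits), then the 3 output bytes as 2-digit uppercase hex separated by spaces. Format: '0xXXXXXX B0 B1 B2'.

Answer: 0xF3F705 F3 F7 05

Derivation:
Sextets: 8=60, /=63, c=28, F=5
24-bit: (60<<18) | (63<<12) | (28<<6) | 5
      = 0xF00000 | 0x03F000 | 0x000700 | 0x000005
      = 0xF3F705
Bytes: (v>>16)&0xFF=F3, (v>>8)&0xFF=F7, v&0xFF=05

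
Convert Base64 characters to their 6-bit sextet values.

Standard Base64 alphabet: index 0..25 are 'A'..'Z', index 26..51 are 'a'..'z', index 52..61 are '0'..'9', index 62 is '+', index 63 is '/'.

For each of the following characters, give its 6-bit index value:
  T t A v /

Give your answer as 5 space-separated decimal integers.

Answer: 19 45 0 47 63

Derivation:
'T': A..Z range, ord('T') − ord('A') = 19
't': a..z range, 26 + ord('t') − ord('a') = 45
'A': A..Z range, ord('A') − ord('A') = 0
'v': a..z range, 26 + ord('v') − ord('a') = 47
'/': index 63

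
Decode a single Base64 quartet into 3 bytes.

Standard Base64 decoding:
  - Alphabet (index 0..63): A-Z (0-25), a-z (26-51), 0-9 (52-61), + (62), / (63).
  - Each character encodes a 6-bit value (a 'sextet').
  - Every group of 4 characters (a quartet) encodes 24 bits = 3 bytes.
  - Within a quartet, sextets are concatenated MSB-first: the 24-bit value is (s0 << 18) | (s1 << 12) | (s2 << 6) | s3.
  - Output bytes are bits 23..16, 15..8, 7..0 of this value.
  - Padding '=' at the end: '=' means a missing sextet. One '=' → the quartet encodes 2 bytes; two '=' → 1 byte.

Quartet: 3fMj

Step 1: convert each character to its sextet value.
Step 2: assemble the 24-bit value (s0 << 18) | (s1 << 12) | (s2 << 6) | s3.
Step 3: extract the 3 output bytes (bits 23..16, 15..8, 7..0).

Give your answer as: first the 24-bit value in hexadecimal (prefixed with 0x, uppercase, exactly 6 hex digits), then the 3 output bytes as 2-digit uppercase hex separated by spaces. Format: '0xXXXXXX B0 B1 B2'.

Answer: 0xDDF323 DD F3 23

Derivation:
Sextets: 3=55, f=31, M=12, j=35
24-bit: (55<<18) | (31<<12) | (12<<6) | 35
      = 0xDC0000 | 0x01F000 | 0x000300 | 0x000023
      = 0xDDF323
Bytes: (v>>16)&0xFF=DD, (v>>8)&0xFF=F3, v&0xFF=23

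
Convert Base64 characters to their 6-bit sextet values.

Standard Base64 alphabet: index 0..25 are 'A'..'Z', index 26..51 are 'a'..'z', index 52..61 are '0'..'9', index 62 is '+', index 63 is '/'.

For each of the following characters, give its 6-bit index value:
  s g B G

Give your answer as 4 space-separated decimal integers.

Answer: 44 32 1 6

Derivation:
's': a..z range, 26 + ord('s') − ord('a') = 44
'g': a..z range, 26 + ord('g') − ord('a') = 32
'B': A..Z range, ord('B') − ord('A') = 1
'G': A..Z range, ord('G') − ord('A') = 6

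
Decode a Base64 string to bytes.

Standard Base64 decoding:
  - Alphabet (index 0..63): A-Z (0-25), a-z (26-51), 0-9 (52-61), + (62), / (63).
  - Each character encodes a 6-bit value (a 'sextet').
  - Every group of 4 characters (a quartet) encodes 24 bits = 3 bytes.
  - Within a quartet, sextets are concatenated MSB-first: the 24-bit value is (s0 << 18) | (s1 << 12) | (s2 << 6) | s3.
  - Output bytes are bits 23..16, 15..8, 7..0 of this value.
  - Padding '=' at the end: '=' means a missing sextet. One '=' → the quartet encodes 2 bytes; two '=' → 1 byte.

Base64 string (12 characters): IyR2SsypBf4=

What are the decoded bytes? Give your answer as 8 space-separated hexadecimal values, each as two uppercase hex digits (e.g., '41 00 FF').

After char 0 ('I'=8): chars_in_quartet=1 acc=0x8 bytes_emitted=0
After char 1 ('y'=50): chars_in_quartet=2 acc=0x232 bytes_emitted=0
After char 2 ('R'=17): chars_in_quartet=3 acc=0x8C91 bytes_emitted=0
After char 3 ('2'=54): chars_in_quartet=4 acc=0x232476 -> emit 23 24 76, reset; bytes_emitted=3
After char 4 ('S'=18): chars_in_quartet=1 acc=0x12 bytes_emitted=3
After char 5 ('s'=44): chars_in_quartet=2 acc=0x4AC bytes_emitted=3
After char 6 ('y'=50): chars_in_quartet=3 acc=0x12B32 bytes_emitted=3
After char 7 ('p'=41): chars_in_quartet=4 acc=0x4ACCA9 -> emit 4A CC A9, reset; bytes_emitted=6
After char 8 ('B'=1): chars_in_quartet=1 acc=0x1 bytes_emitted=6
After char 9 ('f'=31): chars_in_quartet=2 acc=0x5F bytes_emitted=6
After char 10 ('4'=56): chars_in_quartet=3 acc=0x17F8 bytes_emitted=6
Padding '=': partial quartet acc=0x17F8 -> emit 05 FE; bytes_emitted=8

Answer: 23 24 76 4A CC A9 05 FE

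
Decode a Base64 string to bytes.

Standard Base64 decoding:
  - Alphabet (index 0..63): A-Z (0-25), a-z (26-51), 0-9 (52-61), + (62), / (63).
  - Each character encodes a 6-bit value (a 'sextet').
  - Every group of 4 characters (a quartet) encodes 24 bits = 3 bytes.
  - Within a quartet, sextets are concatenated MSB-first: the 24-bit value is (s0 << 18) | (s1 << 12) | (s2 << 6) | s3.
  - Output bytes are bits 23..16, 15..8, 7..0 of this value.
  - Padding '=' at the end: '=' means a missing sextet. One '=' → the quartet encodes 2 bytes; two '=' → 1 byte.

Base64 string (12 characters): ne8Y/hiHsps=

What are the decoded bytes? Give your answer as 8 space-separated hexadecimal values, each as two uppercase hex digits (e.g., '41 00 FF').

Answer: 9D EF 18 FE 18 87 B2 9B

Derivation:
After char 0 ('n'=39): chars_in_quartet=1 acc=0x27 bytes_emitted=0
After char 1 ('e'=30): chars_in_quartet=2 acc=0x9DE bytes_emitted=0
After char 2 ('8'=60): chars_in_quartet=3 acc=0x277BC bytes_emitted=0
After char 3 ('Y'=24): chars_in_quartet=4 acc=0x9DEF18 -> emit 9D EF 18, reset; bytes_emitted=3
After char 4 ('/'=63): chars_in_quartet=1 acc=0x3F bytes_emitted=3
After char 5 ('h'=33): chars_in_quartet=2 acc=0xFE1 bytes_emitted=3
After char 6 ('i'=34): chars_in_quartet=3 acc=0x3F862 bytes_emitted=3
After char 7 ('H'=7): chars_in_quartet=4 acc=0xFE1887 -> emit FE 18 87, reset; bytes_emitted=6
After char 8 ('s'=44): chars_in_quartet=1 acc=0x2C bytes_emitted=6
After char 9 ('p'=41): chars_in_quartet=2 acc=0xB29 bytes_emitted=6
After char 10 ('s'=44): chars_in_quartet=3 acc=0x2CA6C bytes_emitted=6
Padding '=': partial quartet acc=0x2CA6C -> emit B2 9B; bytes_emitted=8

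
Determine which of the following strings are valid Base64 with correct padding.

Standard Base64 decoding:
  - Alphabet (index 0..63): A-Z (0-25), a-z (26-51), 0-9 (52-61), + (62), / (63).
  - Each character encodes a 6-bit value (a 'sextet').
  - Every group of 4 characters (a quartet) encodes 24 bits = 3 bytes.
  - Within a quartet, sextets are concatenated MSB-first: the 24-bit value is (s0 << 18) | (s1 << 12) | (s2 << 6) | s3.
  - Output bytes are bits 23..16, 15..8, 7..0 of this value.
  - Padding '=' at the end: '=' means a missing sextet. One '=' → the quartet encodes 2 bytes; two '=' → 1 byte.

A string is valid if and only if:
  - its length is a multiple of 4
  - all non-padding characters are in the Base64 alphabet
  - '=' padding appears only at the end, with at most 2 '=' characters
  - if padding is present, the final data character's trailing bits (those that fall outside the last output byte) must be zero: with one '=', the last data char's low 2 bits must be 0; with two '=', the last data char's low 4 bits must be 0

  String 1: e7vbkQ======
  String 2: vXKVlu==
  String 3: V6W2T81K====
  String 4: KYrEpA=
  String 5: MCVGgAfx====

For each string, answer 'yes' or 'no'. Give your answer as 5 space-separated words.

String 1: 'e7vbkQ======' → invalid (6 pad chars (max 2))
String 2: 'vXKVlu==' → invalid (bad trailing bits)
String 3: 'V6W2T81K====' → invalid (4 pad chars (max 2))
String 4: 'KYrEpA=' → invalid (len=7 not mult of 4)
String 5: 'MCVGgAfx====' → invalid (4 pad chars (max 2))

Answer: no no no no no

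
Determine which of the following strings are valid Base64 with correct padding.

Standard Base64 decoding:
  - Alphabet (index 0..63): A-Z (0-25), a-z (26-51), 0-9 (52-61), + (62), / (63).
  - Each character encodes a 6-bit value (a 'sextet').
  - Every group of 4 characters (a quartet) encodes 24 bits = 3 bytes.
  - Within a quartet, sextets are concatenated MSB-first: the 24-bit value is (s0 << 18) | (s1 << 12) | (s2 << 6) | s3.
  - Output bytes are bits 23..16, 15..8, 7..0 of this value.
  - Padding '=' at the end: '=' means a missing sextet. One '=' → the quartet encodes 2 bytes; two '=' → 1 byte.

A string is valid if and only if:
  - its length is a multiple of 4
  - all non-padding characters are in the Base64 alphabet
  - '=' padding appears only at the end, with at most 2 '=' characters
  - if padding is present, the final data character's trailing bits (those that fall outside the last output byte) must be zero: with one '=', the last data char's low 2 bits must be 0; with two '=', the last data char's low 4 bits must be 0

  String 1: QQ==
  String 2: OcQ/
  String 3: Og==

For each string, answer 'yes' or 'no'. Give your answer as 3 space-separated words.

Answer: yes yes yes

Derivation:
String 1: 'QQ==' → valid
String 2: 'OcQ/' → valid
String 3: 'Og==' → valid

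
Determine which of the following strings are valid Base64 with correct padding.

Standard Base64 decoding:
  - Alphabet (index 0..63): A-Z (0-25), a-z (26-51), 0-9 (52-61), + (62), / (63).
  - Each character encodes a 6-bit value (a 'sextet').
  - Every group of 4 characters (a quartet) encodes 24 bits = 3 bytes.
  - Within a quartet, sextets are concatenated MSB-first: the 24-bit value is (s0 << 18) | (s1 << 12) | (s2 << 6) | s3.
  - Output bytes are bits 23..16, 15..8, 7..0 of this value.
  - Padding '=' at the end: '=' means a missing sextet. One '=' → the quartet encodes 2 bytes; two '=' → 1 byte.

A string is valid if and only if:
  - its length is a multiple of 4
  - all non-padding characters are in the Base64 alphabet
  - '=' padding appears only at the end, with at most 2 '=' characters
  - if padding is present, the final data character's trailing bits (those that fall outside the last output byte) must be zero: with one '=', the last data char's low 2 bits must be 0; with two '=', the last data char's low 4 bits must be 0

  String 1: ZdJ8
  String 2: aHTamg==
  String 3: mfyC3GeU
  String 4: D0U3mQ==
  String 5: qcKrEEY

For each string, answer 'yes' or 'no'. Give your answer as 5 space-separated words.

String 1: 'ZdJ8' → valid
String 2: 'aHTamg==' → valid
String 3: 'mfyC3GeU' → valid
String 4: 'D0U3mQ==' → valid
String 5: 'qcKrEEY' → invalid (len=7 not mult of 4)

Answer: yes yes yes yes no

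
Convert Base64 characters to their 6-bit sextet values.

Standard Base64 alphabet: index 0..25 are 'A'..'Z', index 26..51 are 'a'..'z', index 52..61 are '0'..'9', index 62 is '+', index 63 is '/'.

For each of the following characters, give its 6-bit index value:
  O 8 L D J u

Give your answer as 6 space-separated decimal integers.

'O': A..Z range, ord('O') − ord('A') = 14
'8': 0..9 range, 52 + ord('8') − ord('0') = 60
'L': A..Z range, ord('L') − ord('A') = 11
'D': A..Z range, ord('D') − ord('A') = 3
'J': A..Z range, ord('J') − ord('A') = 9
'u': a..z range, 26 + ord('u') − ord('a') = 46

Answer: 14 60 11 3 9 46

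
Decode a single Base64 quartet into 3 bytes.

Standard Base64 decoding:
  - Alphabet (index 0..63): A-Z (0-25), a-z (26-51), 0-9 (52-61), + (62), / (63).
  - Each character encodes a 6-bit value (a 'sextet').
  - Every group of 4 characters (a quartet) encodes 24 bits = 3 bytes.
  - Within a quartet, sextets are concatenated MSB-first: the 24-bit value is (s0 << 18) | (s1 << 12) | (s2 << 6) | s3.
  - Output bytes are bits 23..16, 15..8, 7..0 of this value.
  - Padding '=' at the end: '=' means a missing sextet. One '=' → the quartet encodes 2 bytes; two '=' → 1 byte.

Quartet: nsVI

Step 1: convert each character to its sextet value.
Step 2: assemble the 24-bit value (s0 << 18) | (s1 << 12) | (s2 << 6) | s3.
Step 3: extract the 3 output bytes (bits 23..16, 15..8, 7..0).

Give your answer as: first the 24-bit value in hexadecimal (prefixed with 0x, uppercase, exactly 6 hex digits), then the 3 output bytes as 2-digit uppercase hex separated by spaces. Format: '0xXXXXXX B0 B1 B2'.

Sextets: n=39, s=44, V=21, I=8
24-bit: (39<<18) | (44<<12) | (21<<6) | 8
      = 0x9C0000 | 0x02C000 | 0x000540 | 0x000008
      = 0x9EC548
Bytes: (v>>16)&0xFF=9E, (v>>8)&0xFF=C5, v&0xFF=48

Answer: 0x9EC548 9E C5 48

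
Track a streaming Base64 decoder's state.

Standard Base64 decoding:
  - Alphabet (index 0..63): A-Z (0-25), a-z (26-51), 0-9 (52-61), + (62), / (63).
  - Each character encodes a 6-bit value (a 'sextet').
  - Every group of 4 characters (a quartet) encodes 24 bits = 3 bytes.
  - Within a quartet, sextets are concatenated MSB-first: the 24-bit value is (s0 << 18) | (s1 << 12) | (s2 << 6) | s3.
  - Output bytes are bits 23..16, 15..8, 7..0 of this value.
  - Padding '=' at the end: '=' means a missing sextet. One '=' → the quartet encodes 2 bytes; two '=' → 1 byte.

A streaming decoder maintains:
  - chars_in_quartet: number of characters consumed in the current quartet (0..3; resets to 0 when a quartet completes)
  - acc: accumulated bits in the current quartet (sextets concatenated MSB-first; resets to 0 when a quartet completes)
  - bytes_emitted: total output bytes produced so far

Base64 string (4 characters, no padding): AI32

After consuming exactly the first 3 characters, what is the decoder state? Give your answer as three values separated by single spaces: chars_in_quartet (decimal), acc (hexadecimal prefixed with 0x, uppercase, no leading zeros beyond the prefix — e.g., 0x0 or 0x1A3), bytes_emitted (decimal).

Answer: 3 0x237 0

Derivation:
After char 0 ('A'=0): chars_in_quartet=1 acc=0x0 bytes_emitted=0
After char 1 ('I'=8): chars_in_quartet=2 acc=0x8 bytes_emitted=0
After char 2 ('3'=55): chars_in_quartet=3 acc=0x237 bytes_emitted=0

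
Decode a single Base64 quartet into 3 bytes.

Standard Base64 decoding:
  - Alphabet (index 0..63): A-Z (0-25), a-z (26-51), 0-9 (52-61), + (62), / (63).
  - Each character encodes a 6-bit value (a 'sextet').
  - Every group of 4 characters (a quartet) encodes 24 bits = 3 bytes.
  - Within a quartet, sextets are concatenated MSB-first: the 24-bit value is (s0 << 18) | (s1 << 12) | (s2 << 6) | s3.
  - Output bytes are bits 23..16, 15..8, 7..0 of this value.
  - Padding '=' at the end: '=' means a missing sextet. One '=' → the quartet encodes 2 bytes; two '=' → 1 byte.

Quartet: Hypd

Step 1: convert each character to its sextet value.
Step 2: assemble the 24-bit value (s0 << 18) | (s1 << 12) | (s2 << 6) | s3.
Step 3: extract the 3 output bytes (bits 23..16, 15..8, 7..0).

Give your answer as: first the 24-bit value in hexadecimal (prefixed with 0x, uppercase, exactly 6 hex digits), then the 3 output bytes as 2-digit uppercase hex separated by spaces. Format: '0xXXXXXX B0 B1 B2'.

Answer: 0x1F2A5D 1F 2A 5D

Derivation:
Sextets: H=7, y=50, p=41, d=29
24-bit: (7<<18) | (50<<12) | (41<<6) | 29
      = 0x1C0000 | 0x032000 | 0x000A40 | 0x00001D
      = 0x1F2A5D
Bytes: (v>>16)&0xFF=1F, (v>>8)&0xFF=2A, v&0xFF=5D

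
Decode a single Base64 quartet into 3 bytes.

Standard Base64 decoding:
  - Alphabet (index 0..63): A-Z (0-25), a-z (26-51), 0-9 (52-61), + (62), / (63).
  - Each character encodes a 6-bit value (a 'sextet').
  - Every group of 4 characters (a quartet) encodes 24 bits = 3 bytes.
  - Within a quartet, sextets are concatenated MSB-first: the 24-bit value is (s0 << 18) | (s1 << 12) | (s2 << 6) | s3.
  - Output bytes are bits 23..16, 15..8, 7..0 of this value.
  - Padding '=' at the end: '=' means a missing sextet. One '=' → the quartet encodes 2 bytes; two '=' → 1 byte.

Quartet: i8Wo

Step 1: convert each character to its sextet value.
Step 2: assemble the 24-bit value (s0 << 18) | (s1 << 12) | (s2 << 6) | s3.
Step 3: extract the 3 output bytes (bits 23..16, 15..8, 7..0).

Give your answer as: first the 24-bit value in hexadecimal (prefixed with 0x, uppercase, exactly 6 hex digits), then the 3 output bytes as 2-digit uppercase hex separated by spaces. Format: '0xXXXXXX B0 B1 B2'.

Sextets: i=34, 8=60, W=22, o=40
24-bit: (34<<18) | (60<<12) | (22<<6) | 40
      = 0x880000 | 0x03C000 | 0x000580 | 0x000028
      = 0x8BC5A8
Bytes: (v>>16)&0xFF=8B, (v>>8)&0xFF=C5, v&0xFF=A8

Answer: 0x8BC5A8 8B C5 A8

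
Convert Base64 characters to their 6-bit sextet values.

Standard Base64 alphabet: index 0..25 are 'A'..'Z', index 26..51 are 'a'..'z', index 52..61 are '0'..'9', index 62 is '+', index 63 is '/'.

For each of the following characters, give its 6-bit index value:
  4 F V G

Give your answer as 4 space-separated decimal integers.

Answer: 56 5 21 6

Derivation:
'4': 0..9 range, 52 + ord('4') − ord('0') = 56
'F': A..Z range, ord('F') − ord('A') = 5
'V': A..Z range, ord('V') − ord('A') = 21
'G': A..Z range, ord('G') − ord('A') = 6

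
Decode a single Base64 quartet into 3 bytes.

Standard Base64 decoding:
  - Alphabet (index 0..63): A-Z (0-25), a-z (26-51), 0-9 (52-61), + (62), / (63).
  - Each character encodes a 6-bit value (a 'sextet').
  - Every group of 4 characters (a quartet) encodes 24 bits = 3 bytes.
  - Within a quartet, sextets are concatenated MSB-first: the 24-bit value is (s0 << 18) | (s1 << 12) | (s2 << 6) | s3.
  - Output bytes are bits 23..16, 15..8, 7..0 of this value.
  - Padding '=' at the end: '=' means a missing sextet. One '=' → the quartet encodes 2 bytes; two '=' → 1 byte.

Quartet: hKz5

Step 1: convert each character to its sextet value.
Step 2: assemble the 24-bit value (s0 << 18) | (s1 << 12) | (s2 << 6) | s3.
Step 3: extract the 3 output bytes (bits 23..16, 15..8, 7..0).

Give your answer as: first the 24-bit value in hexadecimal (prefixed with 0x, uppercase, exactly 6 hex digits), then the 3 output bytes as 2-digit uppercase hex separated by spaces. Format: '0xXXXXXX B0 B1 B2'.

Answer: 0x84ACF9 84 AC F9

Derivation:
Sextets: h=33, K=10, z=51, 5=57
24-bit: (33<<18) | (10<<12) | (51<<6) | 57
      = 0x840000 | 0x00A000 | 0x000CC0 | 0x000039
      = 0x84ACF9
Bytes: (v>>16)&0xFF=84, (v>>8)&0xFF=AC, v&0xFF=F9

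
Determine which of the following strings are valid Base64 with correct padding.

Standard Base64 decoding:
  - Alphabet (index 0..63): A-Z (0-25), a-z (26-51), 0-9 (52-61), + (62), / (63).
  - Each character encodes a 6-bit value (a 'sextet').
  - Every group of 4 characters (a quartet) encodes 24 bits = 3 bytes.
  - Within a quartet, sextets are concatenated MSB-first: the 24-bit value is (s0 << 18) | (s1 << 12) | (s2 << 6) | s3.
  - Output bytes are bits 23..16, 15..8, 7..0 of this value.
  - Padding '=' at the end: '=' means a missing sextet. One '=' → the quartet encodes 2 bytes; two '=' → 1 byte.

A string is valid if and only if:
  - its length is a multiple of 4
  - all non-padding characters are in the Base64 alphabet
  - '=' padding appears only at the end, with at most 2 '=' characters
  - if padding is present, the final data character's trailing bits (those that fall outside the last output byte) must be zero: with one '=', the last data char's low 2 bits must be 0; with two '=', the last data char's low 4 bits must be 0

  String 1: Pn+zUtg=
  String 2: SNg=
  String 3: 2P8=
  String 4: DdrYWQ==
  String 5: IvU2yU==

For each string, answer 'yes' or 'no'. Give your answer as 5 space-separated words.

Answer: yes yes yes yes no

Derivation:
String 1: 'Pn+zUtg=' → valid
String 2: 'SNg=' → valid
String 3: '2P8=' → valid
String 4: 'DdrYWQ==' → valid
String 5: 'IvU2yU==' → invalid (bad trailing bits)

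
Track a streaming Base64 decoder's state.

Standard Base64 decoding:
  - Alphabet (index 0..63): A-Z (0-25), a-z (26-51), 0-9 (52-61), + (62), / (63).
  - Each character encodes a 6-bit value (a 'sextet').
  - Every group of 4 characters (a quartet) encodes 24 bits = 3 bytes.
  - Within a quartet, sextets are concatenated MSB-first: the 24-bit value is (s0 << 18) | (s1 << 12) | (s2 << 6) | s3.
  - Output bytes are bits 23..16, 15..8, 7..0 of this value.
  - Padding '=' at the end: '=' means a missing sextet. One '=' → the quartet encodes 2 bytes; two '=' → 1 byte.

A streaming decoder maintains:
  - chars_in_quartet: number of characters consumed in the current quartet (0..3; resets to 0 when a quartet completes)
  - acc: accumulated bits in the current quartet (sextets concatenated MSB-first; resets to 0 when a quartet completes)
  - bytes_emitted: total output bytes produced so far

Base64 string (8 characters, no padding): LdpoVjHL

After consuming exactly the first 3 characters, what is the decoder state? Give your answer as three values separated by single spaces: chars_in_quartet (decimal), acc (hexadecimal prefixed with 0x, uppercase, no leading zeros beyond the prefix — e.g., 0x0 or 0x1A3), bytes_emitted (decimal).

Answer: 3 0xB769 0

Derivation:
After char 0 ('L'=11): chars_in_quartet=1 acc=0xB bytes_emitted=0
After char 1 ('d'=29): chars_in_quartet=2 acc=0x2DD bytes_emitted=0
After char 2 ('p'=41): chars_in_quartet=3 acc=0xB769 bytes_emitted=0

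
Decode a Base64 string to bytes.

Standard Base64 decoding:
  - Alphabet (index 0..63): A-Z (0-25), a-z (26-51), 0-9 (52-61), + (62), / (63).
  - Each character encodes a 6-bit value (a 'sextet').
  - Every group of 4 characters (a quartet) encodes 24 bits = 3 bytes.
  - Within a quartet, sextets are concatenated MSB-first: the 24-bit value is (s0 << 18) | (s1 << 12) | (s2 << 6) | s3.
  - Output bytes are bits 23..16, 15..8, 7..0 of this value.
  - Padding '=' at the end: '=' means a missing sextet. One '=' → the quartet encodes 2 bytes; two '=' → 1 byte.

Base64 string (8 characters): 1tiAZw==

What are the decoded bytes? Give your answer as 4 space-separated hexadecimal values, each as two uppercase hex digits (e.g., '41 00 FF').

After char 0 ('1'=53): chars_in_quartet=1 acc=0x35 bytes_emitted=0
After char 1 ('t'=45): chars_in_quartet=2 acc=0xD6D bytes_emitted=0
After char 2 ('i'=34): chars_in_quartet=3 acc=0x35B62 bytes_emitted=0
After char 3 ('A'=0): chars_in_quartet=4 acc=0xD6D880 -> emit D6 D8 80, reset; bytes_emitted=3
After char 4 ('Z'=25): chars_in_quartet=1 acc=0x19 bytes_emitted=3
After char 5 ('w'=48): chars_in_quartet=2 acc=0x670 bytes_emitted=3
Padding '==': partial quartet acc=0x670 -> emit 67; bytes_emitted=4

Answer: D6 D8 80 67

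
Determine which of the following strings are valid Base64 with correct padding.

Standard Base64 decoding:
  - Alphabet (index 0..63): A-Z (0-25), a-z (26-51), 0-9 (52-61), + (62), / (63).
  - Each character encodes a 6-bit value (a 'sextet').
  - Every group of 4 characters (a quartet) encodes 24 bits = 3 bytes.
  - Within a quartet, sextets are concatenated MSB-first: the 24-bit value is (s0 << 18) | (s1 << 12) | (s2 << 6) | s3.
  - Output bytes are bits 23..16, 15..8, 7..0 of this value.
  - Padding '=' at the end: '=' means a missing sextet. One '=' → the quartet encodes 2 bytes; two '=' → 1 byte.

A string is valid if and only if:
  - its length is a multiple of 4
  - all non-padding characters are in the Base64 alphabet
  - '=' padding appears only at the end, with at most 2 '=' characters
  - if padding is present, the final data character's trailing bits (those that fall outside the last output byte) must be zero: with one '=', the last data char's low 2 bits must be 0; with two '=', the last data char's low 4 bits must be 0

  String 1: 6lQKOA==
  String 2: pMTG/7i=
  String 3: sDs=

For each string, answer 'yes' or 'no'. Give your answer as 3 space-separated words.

Answer: yes no yes

Derivation:
String 1: '6lQKOA==' → valid
String 2: 'pMTG/7i=' → invalid (bad trailing bits)
String 3: 'sDs=' → valid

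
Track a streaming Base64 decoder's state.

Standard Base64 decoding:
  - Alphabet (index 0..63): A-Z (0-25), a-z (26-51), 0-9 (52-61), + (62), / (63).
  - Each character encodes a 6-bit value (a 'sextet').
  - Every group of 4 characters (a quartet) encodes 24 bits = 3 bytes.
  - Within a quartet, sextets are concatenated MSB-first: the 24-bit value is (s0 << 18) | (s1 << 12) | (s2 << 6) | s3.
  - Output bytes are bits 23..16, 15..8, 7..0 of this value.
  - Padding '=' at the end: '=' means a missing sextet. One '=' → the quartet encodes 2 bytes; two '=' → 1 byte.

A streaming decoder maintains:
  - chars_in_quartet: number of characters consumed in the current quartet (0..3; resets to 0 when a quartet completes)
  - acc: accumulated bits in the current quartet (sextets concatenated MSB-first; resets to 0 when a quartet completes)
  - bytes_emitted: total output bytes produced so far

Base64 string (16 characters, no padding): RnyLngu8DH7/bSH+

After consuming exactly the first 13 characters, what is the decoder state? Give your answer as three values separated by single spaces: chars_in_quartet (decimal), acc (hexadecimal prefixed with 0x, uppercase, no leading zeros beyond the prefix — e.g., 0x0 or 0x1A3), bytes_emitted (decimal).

After char 0 ('R'=17): chars_in_quartet=1 acc=0x11 bytes_emitted=0
After char 1 ('n'=39): chars_in_quartet=2 acc=0x467 bytes_emitted=0
After char 2 ('y'=50): chars_in_quartet=3 acc=0x119F2 bytes_emitted=0
After char 3 ('L'=11): chars_in_quartet=4 acc=0x467C8B -> emit 46 7C 8B, reset; bytes_emitted=3
After char 4 ('n'=39): chars_in_quartet=1 acc=0x27 bytes_emitted=3
After char 5 ('g'=32): chars_in_quartet=2 acc=0x9E0 bytes_emitted=3
After char 6 ('u'=46): chars_in_quartet=3 acc=0x2782E bytes_emitted=3
After char 7 ('8'=60): chars_in_quartet=4 acc=0x9E0BBC -> emit 9E 0B BC, reset; bytes_emitted=6
After char 8 ('D'=3): chars_in_quartet=1 acc=0x3 bytes_emitted=6
After char 9 ('H'=7): chars_in_quartet=2 acc=0xC7 bytes_emitted=6
After char 10 ('7'=59): chars_in_quartet=3 acc=0x31FB bytes_emitted=6
After char 11 ('/'=63): chars_in_quartet=4 acc=0xC7EFF -> emit 0C 7E FF, reset; bytes_emitted=9
After char 12 ('b'=27): chars_in_quartet=1 acc=0x1B bytes_emitted=9

Answer: 1 0x1B 9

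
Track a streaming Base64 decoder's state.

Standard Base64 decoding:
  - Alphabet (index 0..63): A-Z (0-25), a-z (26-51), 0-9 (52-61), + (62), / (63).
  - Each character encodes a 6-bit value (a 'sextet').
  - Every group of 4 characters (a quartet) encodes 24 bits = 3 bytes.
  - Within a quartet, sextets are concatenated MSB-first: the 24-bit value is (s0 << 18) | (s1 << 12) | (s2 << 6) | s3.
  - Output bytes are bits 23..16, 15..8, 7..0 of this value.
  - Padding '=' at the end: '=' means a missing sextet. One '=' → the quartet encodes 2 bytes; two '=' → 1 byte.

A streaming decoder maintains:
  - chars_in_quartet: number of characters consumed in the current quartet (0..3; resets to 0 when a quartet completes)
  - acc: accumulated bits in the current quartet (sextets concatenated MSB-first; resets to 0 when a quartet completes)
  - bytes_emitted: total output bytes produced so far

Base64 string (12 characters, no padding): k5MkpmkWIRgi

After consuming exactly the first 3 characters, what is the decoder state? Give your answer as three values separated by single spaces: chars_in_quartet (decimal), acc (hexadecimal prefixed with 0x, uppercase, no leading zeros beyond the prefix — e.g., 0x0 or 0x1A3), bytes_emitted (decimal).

After char 0 ('k'=36): chars_in_quartet=1 acc=0x24 bytes_emitted=0
After char 1 ('5'=57): chars_in_quartet=2 acc=0x939 bytes_emitted=0
After char 2 ('M'=12): chars_in_quartet=3 acc=0x24E4C bytes_emitted=0

Answer: 3 0x24E4C 0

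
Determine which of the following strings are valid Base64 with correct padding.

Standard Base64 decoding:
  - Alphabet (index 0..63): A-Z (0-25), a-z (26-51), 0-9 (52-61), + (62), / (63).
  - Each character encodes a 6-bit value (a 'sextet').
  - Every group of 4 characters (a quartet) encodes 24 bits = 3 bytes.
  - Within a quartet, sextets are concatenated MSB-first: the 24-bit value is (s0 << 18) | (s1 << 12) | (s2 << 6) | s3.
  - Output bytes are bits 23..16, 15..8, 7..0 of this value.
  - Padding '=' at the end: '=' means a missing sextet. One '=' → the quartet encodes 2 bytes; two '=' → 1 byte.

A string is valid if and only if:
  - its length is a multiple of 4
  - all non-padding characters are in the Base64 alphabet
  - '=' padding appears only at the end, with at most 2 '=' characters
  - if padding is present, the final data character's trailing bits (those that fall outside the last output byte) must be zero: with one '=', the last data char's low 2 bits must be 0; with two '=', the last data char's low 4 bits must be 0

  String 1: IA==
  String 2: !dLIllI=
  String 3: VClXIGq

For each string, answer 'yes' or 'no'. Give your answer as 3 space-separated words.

String 1: 'IA==' → valid
String 2: '!dLIllI=' → invalid (bad char(s): ['!'])
String 3: 'VClXIGq' → invalid (len=7 not mult of 4)

Answer: yes no no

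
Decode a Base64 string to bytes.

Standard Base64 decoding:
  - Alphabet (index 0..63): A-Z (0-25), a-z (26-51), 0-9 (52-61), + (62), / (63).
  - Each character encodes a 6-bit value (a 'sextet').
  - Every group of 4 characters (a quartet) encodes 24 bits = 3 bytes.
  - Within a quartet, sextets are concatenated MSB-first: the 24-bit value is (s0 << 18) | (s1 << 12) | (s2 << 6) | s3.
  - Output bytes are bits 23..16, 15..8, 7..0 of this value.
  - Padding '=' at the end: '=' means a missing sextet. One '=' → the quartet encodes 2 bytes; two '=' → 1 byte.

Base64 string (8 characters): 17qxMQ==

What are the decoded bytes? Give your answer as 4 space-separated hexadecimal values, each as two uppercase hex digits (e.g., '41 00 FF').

After char 0 ('1'=53): chars_in_quartet=1 acc=0x35 bytes_emitted=0
After char 1 ('7'=59): chars_in_quartet=2 acc=0xD7B bytes_emitted=0
After char 2 ('q'=42): chars_in_quartet=3 acc=0x35EEA bytes_emitted=0
After char 3 ('x'=49): chars_in_quartet=4 acc=0xD7BAB1 -> emit D7 BA B1, reset; bytes_emitted=3
After char 4 ('M'=12): chars_in_quartet=1 acc=0xC bytes_emitted=3
After char 5 ('Q'=16): chars_in_quartet=2 acc=0x310 bytes_emitted=3
Padding '==': partial quartet acc=0x310 -> emit 31; bytes_emitted=4

Answer: D7 BA B1 31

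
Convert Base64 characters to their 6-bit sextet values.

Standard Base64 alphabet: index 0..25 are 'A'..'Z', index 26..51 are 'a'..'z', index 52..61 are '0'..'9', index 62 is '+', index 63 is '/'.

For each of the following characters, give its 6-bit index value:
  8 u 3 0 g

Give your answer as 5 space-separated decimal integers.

'8': 0..9 range, 52 + ord('8') − ord('0') = 60
'u': a..z range, 26 + ord('u') − ord('a') = 46
'3': 0..9 range, 52 + ord('3') − ord('0') = 55
'0': 0..9 range, 52 + ord('0') − ord('0') = 52
'g': a..z range, 26 + ord('g') − ord('a') = 32

Answer: 60 46 55 52 32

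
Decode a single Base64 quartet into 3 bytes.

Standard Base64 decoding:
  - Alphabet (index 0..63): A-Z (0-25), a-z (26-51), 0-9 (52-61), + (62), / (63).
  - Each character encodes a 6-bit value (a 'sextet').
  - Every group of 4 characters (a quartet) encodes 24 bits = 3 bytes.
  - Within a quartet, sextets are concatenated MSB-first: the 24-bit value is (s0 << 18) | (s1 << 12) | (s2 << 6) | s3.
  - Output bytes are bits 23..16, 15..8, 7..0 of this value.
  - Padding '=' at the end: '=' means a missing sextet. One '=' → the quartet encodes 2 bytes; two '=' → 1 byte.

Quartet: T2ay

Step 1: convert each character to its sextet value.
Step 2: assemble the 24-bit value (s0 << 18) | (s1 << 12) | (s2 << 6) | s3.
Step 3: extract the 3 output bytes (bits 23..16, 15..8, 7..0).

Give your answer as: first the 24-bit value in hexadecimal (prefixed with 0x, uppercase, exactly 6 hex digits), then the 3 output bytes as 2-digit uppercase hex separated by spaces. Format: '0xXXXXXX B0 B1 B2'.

Answer: 0x4F66B2 4F 66 B2

Derivation:
Sextets: T=19, 2=54, a=26, y=50
24-bit: (19<<18) | (54<<12) | (26<<6) | 50
      = 0x4C0000 | 0x036000 | 0x000680 | 0x000032
      = 0x4F66B2
Bytes: (v>>16)&0xFF=4F, (v>>8)&0xFF=66, v&0xFF=B2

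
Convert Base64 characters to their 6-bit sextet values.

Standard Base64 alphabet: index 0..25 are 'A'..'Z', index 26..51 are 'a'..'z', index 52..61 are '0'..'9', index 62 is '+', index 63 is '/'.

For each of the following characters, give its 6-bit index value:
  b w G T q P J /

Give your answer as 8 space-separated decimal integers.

'b': a..z range, 26 + ord('b') − ord('a') = 27
'w': a..z range, 26 + ord('w') − ord('a') = 48
'G': A..Z range, ord('G') − ord('A') = 6
'T': A..Z range, ord('T') − ord('A') = 19
'q': a..z range, 26 + ord('q') − ord('a') = 42
'P': A..Z range, ord('P') − ord('A') = 15
'J': A..Z range, ord('J') − ord('A') = 9
'/': index 63

Answer: 27 48 6 19 42 15 9 63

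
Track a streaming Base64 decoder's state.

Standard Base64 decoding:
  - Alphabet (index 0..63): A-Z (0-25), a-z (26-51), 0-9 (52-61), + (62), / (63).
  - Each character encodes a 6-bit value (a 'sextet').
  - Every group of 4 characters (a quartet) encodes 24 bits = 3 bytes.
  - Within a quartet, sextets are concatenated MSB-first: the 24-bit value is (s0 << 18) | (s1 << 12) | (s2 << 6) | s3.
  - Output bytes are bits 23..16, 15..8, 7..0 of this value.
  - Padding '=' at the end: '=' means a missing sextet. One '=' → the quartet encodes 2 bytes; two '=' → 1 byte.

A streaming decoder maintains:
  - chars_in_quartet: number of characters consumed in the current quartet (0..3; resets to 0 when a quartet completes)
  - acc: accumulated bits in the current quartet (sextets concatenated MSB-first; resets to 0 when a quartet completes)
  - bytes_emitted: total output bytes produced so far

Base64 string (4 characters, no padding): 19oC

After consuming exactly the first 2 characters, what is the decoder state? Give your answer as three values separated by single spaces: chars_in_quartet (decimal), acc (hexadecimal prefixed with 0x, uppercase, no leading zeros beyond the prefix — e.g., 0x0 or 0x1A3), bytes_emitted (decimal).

After char 0 ('1'=53): chars_in_quartet=1 acc=0x35 bytes_emitted=0
After char 1 ('9'=61): chars_in_quartet=2 acc=0xD7D bytes_emitted=0

Answer: 2 0xD7D 0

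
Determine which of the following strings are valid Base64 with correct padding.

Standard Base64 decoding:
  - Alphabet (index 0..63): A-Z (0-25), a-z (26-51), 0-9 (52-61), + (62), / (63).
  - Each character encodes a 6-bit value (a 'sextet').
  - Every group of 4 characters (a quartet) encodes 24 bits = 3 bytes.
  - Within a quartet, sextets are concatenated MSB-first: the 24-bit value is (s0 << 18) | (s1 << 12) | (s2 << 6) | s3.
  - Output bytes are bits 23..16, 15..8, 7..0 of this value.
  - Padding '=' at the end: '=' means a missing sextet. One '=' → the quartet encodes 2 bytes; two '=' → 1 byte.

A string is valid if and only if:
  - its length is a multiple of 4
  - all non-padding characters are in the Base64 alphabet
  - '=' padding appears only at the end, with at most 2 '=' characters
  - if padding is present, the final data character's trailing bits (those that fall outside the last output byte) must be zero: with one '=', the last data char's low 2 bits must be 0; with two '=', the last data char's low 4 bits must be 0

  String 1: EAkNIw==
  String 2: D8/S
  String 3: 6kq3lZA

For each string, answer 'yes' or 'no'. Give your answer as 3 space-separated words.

Answer: yes yes no

Derivation:
String 1: 'EAkNIw==' → valid
String 2: 'D8/S' → valid
String 3: '6kq3lZA' → invalid (len=7 not mult of 4)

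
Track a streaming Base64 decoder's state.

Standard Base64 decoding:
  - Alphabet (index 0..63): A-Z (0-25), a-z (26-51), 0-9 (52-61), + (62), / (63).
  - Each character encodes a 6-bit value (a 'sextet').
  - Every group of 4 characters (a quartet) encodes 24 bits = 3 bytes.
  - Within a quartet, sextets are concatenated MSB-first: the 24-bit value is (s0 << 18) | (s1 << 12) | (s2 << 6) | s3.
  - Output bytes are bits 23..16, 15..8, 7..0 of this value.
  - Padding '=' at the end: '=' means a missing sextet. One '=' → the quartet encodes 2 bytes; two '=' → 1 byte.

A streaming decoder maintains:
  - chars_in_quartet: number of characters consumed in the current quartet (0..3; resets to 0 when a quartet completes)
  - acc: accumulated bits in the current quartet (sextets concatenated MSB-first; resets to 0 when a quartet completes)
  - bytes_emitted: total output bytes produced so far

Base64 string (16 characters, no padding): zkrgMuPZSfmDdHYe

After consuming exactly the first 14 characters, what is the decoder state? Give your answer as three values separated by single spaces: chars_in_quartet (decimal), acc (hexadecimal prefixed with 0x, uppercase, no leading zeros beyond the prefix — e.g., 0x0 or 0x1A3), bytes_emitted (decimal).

Answer: 2 0x747 9

Derivation:
After char 0 ('z'=51): chars_in_quartet=1 acc=0x33 bytes_emitted=0
After char 1 ('k'=36): chars_in_quartet=2 acc=0xCE4 bytes_emitted=0
After char 2 ('r'=43): chars_in_quartet=3 acc=0x3392B bytes_emitted=0
After char 3 ('g'=32): chars_in_quartet=4 acc=0xCE4AE0 -> emit CE 4A E0, reset; bytes_emitted=3
After char 4 ('M'=12): chars_in_quartet=1 acc=0xC bytes_emitted=3
After char 5 ('u'=46): chars_in_quartet=2 acc=0x32E bytes_emitted=3
After char 6 ('P'=15): chars_in_quartet=3 acc=0xCB8F bytes_emitted=3
After char 7 ('Z'=25): chars_in_quartet=4 acc=0x32E3D9 -> emit 32 E3 D9, reset; bytes_emitted=6
After char 8 ('S'=18): chars_in_quartet=1 acc=0x12 bytes_emitted=6
After char 9 ('f'=31): chars_in_quartet=2 acc=0x49F bytes_emitted=6
After char 10 ('m'=38): chars_in_quartet=3 acc=0x127E6 bytes_emitted=6
After char 11 ('D'=3): chars_in_quartet=4 acc=0x49F983 -> emit 49 F9 83, reset; bytes_emitted=9
After char 12 ('d'=29): chars_in_quartet=1 acc=0x1D bytes_emitted=9
After char 13 ('H'=7): chars_in_quartet=2 acc=0x747 bytes_emitted=9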